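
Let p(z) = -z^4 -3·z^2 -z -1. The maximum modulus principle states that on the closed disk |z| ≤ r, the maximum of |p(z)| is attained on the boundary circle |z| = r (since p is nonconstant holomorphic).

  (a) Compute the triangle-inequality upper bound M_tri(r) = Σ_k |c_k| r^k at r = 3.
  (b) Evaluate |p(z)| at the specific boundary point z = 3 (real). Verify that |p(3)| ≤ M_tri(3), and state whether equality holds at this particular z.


Coefficients: c_0 = -1, c_1 = -1, c_2 = -3, c_3 = 0, c_4 = -1. Radius r = 3.
Part (a). Triangle bound: M_tri(r) = Σ_k |c_k| r^k
  = |-1|·3^0 + |-1|·3^1 + |-3|·3^2 + |0|·3^3 + |-1|·3^4
  = 1 + 3 + 27 + 0 + 81 = 112.
This bounds M(r) := max_{|z|=r} |p(z)| from above; equality holds iff all terms c_k z^k can be made to align in phase at a single z on |z|=r.
Part (b). At z = 3 (real, on the circle |z| = r):
  p(3) = (-1)·3^0 + (-1)·3^1 + (-3)·3^2 + (0)·3^3 + (-1)·3^4 = -112.
  |p(3)| = 112.
Since all nonzero coefficients share the same sign, |p(3)| = 112 = M_tri(3); the triangle bound is attained at z = 3, so in fact M(r) = 112.

M_tri(3) = 112; |p(3)| = 112; equality at z=3: yes.


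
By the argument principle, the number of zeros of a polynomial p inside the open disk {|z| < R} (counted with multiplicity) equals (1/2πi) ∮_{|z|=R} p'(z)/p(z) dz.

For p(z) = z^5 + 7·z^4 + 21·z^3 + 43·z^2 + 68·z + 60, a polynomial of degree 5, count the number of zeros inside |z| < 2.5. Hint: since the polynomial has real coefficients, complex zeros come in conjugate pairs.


The zeros of p are: (-2 + 1i), (-2 - 1i), (0 + 2i), (0 - 2i), -3.
Their magnitudes are: 2.236, 2.236, 2, 2, 3.
Zeros with |z| < R = 2.5: (-2 + 1i), (-2 - 1i), (0 + 2i), (0 - 2i).
Count = 4.
By the argument principle, (1/2πi) ∮_{|z|=R} p'(z)/p(z) dz equals exactly this count.

Number of zeros inside |z| < 2.5: 4.


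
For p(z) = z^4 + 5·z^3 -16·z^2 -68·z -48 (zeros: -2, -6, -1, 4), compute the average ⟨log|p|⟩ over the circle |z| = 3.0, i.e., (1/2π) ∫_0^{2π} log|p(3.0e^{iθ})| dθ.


Zeros: -6, -2, -1, 4; r = 3.0.
Inside |z| < r: -2, -1. Outside (|z| ≥ r): -6, 4.
p(0) = -48, so log|p(0)| = log(48) = 3.8712.
Apply Jensen: I(r) = log|p(0)| + Σ_k log(r/|z_k|), summed over zeros inside |z| < r.
  log(r/|z_k|) for z_k = -2: log(3.0/2) = 0.4055
  log(r/|z_k|) for z_k = -1: log(3.0/1) = 1.0986
  Outside zeros (-6, 4) contribute nothing to the Jensen sum.
Sum over inside zeros: 1.5041.
I(r) = log|p(0)| + (inside sum) = 3.8712 + 1.5041 = 5.3753.
Note: since some zeros are outside |z| ≤ r, the simplified n·log(r) form does NOT apply — only the inside zeros contribute.

I(r) ≈ 5.3753.


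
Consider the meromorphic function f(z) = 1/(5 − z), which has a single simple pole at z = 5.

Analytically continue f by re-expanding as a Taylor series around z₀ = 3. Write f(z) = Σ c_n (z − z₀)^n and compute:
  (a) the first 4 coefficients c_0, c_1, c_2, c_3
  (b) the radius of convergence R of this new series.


Let w = z − z₀, so z = z₀ + w.
Then 5 − z = 5 − (z₀ + w) = (5 − z₀) − w = 2 − w.
f(z) = 1/(2 − w) = (1/(2)) · 1/(1 − w/(2)) = Σ_{n≥0} w^n / (2)^(n+1).
So c_n = 1/(2)^(n+1):
  c_0 = 1/(2)^1 = 1/2.
  c_1 = 1/(2)^2 = 1/4.
  c_2 = 1/(2)^3 = 1/8.
  c_3 = 1/(2)^4 = 1/16.
The series is valid for |w/d| < 1, i.e. |z − z₀| < |d|.
Radius of convergence: R = |5 − z₀| = |2| = 2 (distance from z₀ to the singularity z = 5).

c_0 = 1/2, c_1 = 1/4, c_2 = 1/8, c_3 = 1/16; R = 2.


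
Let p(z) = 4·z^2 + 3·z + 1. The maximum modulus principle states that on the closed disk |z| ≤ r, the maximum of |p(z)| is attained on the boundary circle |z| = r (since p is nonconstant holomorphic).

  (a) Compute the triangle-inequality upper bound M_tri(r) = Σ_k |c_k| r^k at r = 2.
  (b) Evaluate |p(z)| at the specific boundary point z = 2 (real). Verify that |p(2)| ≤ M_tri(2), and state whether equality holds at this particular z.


Coefficients: c_0 = 1, c_1 = 3, c_2 = 4. Radius r = 2.
Part (a). Triangle bound: M_tri(r) = Σ_k |c_k| r^k
  = |1|·2^0 + |3|·2^1 + |4|·2^2
  = 1 + 6 + 16 = 23.
This bounds M(r) := max_{|z|=r} |p(z)| from above; equality holds iff all terms c_k z^k can be made to align in phase at a single z on |z|=r.
Part (b). At z = 2 (real, on the circle |z| = r):
  p(2) = (1)·2^0 + (3)·2^1 + (4)·2^2 = 23.
  |p(2)| = 23.
Since all nonzero coefficients share the same sign, |p(2)| = 23 = M_tri(2); the triangle bound is attained at z = 2, so in fact M(r) = 23.

M_tri(2) = 23; |p(2)| = 23; equality at z=2: yes.


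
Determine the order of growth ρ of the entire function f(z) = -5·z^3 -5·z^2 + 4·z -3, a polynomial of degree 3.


|f(z)| ≤ Σ|c_k|·r^k = O(r^3) as r → ∞. Polynomial growth is O(e^{r^ε}) for every ε > 0 (since r^3/e^{r^ε} → 0), so ρ ≤ ε for all ε > 0, i.e. ρ = 0. Every nonconstant polynomial has order 0.
Therefore ρ = 0.

Order ρ = 0.


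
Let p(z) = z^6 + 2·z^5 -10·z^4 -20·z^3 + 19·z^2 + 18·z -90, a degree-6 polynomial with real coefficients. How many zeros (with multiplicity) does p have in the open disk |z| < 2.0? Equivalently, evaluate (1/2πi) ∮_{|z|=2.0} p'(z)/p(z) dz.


The zeros of p are: (1 + 1i), (1 - 1i), -3, 3, (-2 + 1i), (-2 - 1i).
Their magnitudes are: 1.414, 1.414, 3, 3, 2.236, 2.236.
Zeros with |z| < R = 2.0: (1 + 1i), (1 - 1i).
Count = 2.
By the argument principle, (1/2πi) ∮_{|z|=R} p'(z)/p(z) dz equals exactly this count.

Number of zeros inside |z| < 2.0: 2.


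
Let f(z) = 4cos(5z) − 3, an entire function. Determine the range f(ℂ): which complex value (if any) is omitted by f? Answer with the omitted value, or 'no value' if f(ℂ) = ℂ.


Little Picard bounds the complement of f(ℂ) to at most one point.
cos is entire and surjective onto ℂ: for every w ∈ ℂ, cos(ζ) = w has a solution ζ ∈ ℂ (e.g., via the complex inverse arccos). With ζ = 5z this gives z = ζ/(5). Then 4·cos(5z) takes every value in 4·ℂ = ℂ, and adding -3 is a bijection of ℂ. So f is surjective and omits no value. (Note: only on the real line is cos bounded by [−1, 1].)

Omitted value: no value.


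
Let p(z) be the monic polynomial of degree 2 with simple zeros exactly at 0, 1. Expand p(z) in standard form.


The polynomial is p(z) = ∏_{α ∈ S} (z − α), where S = {0, 1}.
Expanding the product yields: p(z) = z^2 -z.
The resulting polynomial has degree 2 and real coefficients as required.

p(z) = z^2 -z.


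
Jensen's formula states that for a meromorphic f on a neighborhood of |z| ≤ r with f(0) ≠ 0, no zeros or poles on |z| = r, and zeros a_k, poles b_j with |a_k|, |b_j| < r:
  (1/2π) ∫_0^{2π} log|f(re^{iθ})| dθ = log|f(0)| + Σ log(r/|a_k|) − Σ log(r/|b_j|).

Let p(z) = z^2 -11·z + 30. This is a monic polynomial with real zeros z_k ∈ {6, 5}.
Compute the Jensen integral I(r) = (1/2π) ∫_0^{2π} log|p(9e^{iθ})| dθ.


Zeros: 5, 6; r = 9.
Inside |z| < r: 5, 6. Outside (|z| ≥ r): ∅.
p(0) = 30, so log|p(0)| = log(30) = 3.4012.
Apply Jensen: I(r) = log|p(0)| + Σ_k log(r/|z_k|), summed over zeros inside |z| < r.
  log(r/|z_k|) for z_k = 6: log(9/6) = 0.4055
  log(r/|z_k|) for z_k = 5: log(9/5) = 0.5878
Sum over inside zeros: 0.9933.
I(r) = log|p(0)| + (inside sum) = 3.4012 + 0.9933 = 4.3944.
Closed form (all zeros inside, monic): I(r) = n·log(r) = 2·log(9) = 4.3944. ✓

I(r) ≈ 4.3944.


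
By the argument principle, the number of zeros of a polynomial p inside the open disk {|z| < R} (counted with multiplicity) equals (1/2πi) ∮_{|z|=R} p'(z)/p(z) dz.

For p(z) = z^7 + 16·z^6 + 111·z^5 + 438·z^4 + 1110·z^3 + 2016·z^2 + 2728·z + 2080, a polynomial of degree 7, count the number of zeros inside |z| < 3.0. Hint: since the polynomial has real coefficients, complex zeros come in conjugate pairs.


The zeros of p are: (-3 + 2i), (-3 - 2i), (0 + 2i), (0 - 2i), (-3 + 1i), (-3 - 1i), -4.
Their magnitudes are: 3.606, 3.606, 2, 2, 3.162, 3.162, 4.
Zeros with |z| < R = 3.0: (0 + 2i), (0 - 2i).
Count = 2.
By the argument principle, (1/2πi) ∮_{|z|=R} p'(z)/p(z) dz equals exactly this count.

Number of zeros inside |z| < 3.0: 2.


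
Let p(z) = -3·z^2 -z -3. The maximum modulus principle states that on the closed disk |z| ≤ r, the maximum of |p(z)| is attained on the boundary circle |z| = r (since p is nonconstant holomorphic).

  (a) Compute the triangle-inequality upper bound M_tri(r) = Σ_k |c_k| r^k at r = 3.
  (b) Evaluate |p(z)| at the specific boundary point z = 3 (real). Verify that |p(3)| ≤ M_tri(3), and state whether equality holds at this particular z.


Coefficients: c_0 = -3, c_1 = -1, c_2 = -3. Radius r = 3.
Part (a). Triangle bound: M_tri(r) = Σ_k |c_k| r^k
  = |-3|·3^0 + |-1|·3^1 + |-3|·3^2
  = 3 + 3 + 27 = 33.
This bounds M(r) := max_{|z|=r} |p(z)| from above; equality holds iff all terms c_k z^k can be made to align in phase at a single z on |z|=r.
Part (b). At z = 3 (real, on the circle |z| = r):
  p(3) = (-3)·3^0 + (-1)·3^1 + (-3)·3^2 = -33.
  |p(3)| = 33.
Since all nonzero coefficients share the same sign, |p(3)| = 33 = M_tri(3); the triangle bound is attained at z = 3, so in fact M(r) = 33.

M_tri(3) = 33; |p(3)| = 33; equality at z=3: yes.


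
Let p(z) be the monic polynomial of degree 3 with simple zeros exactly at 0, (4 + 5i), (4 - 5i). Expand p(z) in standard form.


The polynomial is p(z) = ∏_{α ∈ S} (z − α), where S = {0, (4 + 5i), (4 - 5i)}.
Expanding the product yields: p(z) = z^3 -8·z^2 + 41·z.
Note conjugate pairs combine to real quadratics: (z − (4+5i))(z − (4−5i)) = z² − 8z + 41.
The resulting polynomial has degree 3 and real coefficients as required.

p(z) = z^3 -8·z^2 + 41·z.


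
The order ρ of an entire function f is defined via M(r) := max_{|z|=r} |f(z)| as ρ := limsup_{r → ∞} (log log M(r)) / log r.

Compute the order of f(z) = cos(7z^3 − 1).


Write cos(w) = (e^{iw} ± e^{−iw})/(2 or 2i), so |cos(w)| ≤ e^{|w|}. With w = 7z^3 − 1, |w| ≤ 7r^3 + 1 on |z|=r, giving M(r) ≤ e^{7r^3 + 1} and ρ ≤ 3. For the lower bound, choose z on |z|=r with 7z^3 purely imaginary of modulus 7r^3; then |cos(7z^3 − 1)| grows like e^{7r^3}/2, so ρ ≥ 3. Hence ρ = 3.
Therefore ρ = 3.

Order ρ = 3.


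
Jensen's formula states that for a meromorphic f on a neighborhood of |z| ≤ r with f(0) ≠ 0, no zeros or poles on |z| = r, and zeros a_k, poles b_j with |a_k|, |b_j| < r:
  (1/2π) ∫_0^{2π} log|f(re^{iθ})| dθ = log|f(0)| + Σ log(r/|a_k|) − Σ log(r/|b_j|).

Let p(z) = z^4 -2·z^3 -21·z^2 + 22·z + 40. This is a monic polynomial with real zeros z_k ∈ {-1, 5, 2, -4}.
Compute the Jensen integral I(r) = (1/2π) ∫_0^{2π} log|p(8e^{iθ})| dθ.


Zeros: -4, -1, 2, 5; r = 8.
Inside |z| < r: -4, -1, 2, 5. Outside (|z| ≥ r): ∅.
p(0) = 40, so log|p(0)| = log(40) = 3.6889.
Apply Jensen: I(r) = log|p(0)| + Σ_k log(r/|z_k|), summed over zeros inside |z| < r.
  log(r/|z_k|) for z_k = -1: log(8/1) = 2.0794
  log(r/|z_k|) for z_k = 5: log(8/5) = 0.4700
  log(r/|z_k|) for z_k = 2: log(8/2) = 1.3863
  log(r/|z_k|) for z_k = -4: log(8/4) = 0.6931
Sum over inside zeros: 4.6289.
I(r) = log|p(0)| + (inside sum) = 3.6889 + 4.6289 = 8.3178.
Closed form (all zeros inside, monic): I(r) = n·log(r) = 4·log(8) = 8.3178. ✓

I(r) ≈ 8.3178.


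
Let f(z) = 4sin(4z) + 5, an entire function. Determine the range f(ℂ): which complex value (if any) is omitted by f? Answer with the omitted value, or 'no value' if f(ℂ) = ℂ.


Little Picard bounds the complement of f(ℂ) to at most one point.
sin is entire and surjective onto ℂ: for every w ∈ ℂ, sin(ζ) = w has a solution ζ ∈ ℂ (e.g., via the complex inverse arcsin). With ζ = 4z this gives z = ζ/(4). Then 4·sin(4z) takes every value in 4·ℂ = ℂ, and adding 5 is a bijection of ℂ. So f is surjective and omits no value. (Note: only on the real line is sin bounded by [−1, 1].)

Omitted value: no value.


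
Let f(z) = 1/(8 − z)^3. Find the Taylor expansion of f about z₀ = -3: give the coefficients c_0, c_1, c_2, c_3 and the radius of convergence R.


Let w = z − z₀, so z = z₀ + w.
Then 8 − z = 8 − (z₀ + w) = (8 − z₀) − w = 11 − w.
f(z) = 1/(11 − w)^3 = (1/(11)^3) · (1 − w/(11))^{−3}.
By the binomial series (1−u)^{−3} = Σ_{n≥0} C(n+2, 2) u^n for |u|<1, with u = w/(11):
  c_n = C(n+2, 2) / (11)^(n+3).
  c_0 = 1/(11)^3 = 1/1331.
  c_1 = 3/(11)^4 = 3/14641.
  c_2 = 6/(11)^5 = 6/161051.
  c_3 = 10/(11)^6 = 10/1771561.
The series is valid for |w/d| < 1, i.e. |z − z₀| < |d|.
Radius of convergence: R = |8 − z₀| = |11| = 11 (distance from z₀ to the singularity z = 8).

c_0 = 1/1331, c_1 = 3/14641, c_2 = 6/161051, c_3 = 10/1771561; R = 11.


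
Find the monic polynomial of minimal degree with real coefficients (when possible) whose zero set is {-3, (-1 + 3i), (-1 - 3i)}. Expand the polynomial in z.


The polynomial is p(z) = ∏_{α ∈ S} (z − α), where S = {-3, (-1 + 3i), (-1 - 3i)}.
Expanding the product yields: p(z) = z^3 + 5·z^2 + 16·z + 30.
Note conjugate pairs combine to real quadratics: (z − (-1+3i))(z − (-1−3i)) = z² + 2z + 10.
The resulting polynomial has degree 3 and real coefficients as required.

p(z) = z^3 + 5·z^2 + 16·z + 30.


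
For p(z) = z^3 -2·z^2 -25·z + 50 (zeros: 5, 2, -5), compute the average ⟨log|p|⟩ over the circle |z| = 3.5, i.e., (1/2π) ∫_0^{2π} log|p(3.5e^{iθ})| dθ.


Zeros: -5, 2, 5; r = 3.5.
Inside |z| < r: 2. Outside (|z| ≥ r): -5, 5.
p(0) = 50, so log|p(0)| = log(50) = 3.9120.
Apply Jensen: I(r) = log|p(0)| + Σ_k log(r/|z_k|), summed over zeros inside |z| < r.
  log(r/|z_k|) for z_k = 2: log(3.5/2) = 0.5596
  Outside zeros (-5, 5) contribute nothing to the Jensen sum.
Sum over inside zeros: 0.5596.
I(r) = log|p(0)| + (inside sum) = 3.9120 + 0.5596 = 4.4716.
Note: since some zeros are outside |z| ≤ r, the simplified n·log(r) form does NOT apply — only the inside zeros contribute.

I(r) ≈ 4.4716.


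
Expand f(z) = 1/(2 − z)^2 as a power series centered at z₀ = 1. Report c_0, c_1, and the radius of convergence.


Let w = z − z₀, so z = z₀ + w.
Then 2 − z = 2 − (z₀ + w) = (2 − z₀) − w = 1 − w.
f(z) = 1/(1 − w)^2 = (1/(1)^2) · (1 − w/(1))^{−2}.
By the binomial series (1−u)^{−2} = Σ_{n≥0} C(n+1, 1) u^n for |u|<1, with u = w/(1):
  c_n = C(n+1, 1) / (1)^(n+2).
  c_0 = 1/(1)^2 = 1.
  c_1 = 2/(1)^3 = 2.
The series is valid for |w/d| < 1, i.e. |z − z₀| < |d|.
Radius of convergence: R = |2 − z₀| = |1| = 1 (distance from z₀ to the singularity z = 2).

c_0 = 1, c_1 = 2; R = 1.


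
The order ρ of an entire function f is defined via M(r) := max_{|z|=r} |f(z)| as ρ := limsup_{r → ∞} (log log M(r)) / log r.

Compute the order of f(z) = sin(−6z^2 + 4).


Write sin(w) = (e^{iw} ± e^{−iw})/(2 or 2i), so |sin(w)| ≤ e^{|w|}. With w = −6z^2 + 4, |w| ≤ 6r^2 + 4 on |z|=r, giving M(r) ≤ e^{6r^2 + 4} and ρ ≤ 2. For the lower bound, choose z on |z|=r with -6z^2 purely imaginary of modulus 6r^2; then |sin(−6z^2 + 4)| grows like e^{6r^2}/2, so ρ ≥ 2. Hence ρ = 2.
Therefore ρ = 2.

Order ρ = 2.


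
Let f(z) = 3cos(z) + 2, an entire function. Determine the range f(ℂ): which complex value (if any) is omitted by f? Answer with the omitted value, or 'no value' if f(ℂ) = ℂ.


Little Picard bounds the complement of f(ℂ) to at most one point.
cos is entire and surjective onto ℂ: for every w ∈ ℂ, cos(ζ) = w has a solution ζ ∈ ℂ (e.g., via the complex inverse arccos). With ζ = z this gives z = ζ/(1). Then 3·cos(z) takes every value in 3·ℂ = ℂ, and adding 2 is a bijection of ℂ. So f is surjective and omits no value. (Note: only on the real line is cos bounded by [−1, 1].)

Omitted value: no value.


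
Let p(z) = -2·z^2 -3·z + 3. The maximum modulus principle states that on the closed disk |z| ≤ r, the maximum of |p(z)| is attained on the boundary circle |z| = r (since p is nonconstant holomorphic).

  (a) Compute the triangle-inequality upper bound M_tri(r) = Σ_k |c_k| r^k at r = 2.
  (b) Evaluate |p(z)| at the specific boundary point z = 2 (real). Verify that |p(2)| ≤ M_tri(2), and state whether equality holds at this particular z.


Coefficients: c_0 = 3, c_1 = -3, c_2 = -2. Radius r = 2.
Part (a). Triangle bound: M_tri(r) = Σ_k |c_k| r^k
  = |3|·2^0 + |-3|·2^1 + |-2|·2^2
  = 3 + 6 + 8 = 17.
This bounds M(r) := max_{|z|=r} |p(z)| from above; equality holds iff all terms c_k z^k can be made to align in phase at a single z on |z|=r.
Part (b). At z = 2 (real, on the circle |z| = r):
  p(2) = (3)·2^0 + (-3)·2^1 + (-2)·2^2 = -11.
  |p(2)| = 11.
Check: |p(2)| = 11 ≤ 17 = M_tri(2). ✓ Equality does not hold at z = 2 (the coefficients have mixed signs, so the terms do not all align in phase there).

M_tri(2) = 17; |p(2)| = 11; equality at z=2: no.


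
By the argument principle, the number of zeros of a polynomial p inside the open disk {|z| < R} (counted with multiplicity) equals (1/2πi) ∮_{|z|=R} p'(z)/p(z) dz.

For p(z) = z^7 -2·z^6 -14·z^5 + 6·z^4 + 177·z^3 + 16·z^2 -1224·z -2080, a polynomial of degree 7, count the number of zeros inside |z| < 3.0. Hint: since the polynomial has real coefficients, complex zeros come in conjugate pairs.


The zeros of p are: (-2 + 2i), (-2 - 2i), (3 + 2i), (3 - 2i), (-2 + 1i), (-2 - 1i), 4.
Their magnitudes are: 2.828, 2.828, 3.606, 3.606, 2.236, 2.236, 4.
Zeros with |z| < R = 3.0: (-2 + 2i), (-2 - 2i), (-2 + 1i), (-2 - 1i).
Count = 4.
By the argument principle, (1/2πi) ∮_{|z|=R} p'(z)/p(z) dz equals exactly this count.

Number of zeros inside |z| < 3.0: 4.


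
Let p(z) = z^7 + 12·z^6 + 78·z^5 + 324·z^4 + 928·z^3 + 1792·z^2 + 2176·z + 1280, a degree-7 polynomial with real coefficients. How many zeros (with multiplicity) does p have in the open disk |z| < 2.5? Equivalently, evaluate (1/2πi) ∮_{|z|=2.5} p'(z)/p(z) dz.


The zeros of p are: (-2 + 2i), (-2 - 2i), -2, (-2 + 2i), (-2 - 2i), (-1 + 3i), (-1 - 3i).
Their magnitudes are: 2.828, 2.828, 2, 2.828, 2.828, 3.162, 3.162.
Zeros with |z| < R = 2.5: -2.
Count = 1.
By the argument principle, (1/2πi) ∮_{|z|=R} p'(z)/p(z) dz equals exactly this count.

Number of zeros inside |z| < 2.5: 1.


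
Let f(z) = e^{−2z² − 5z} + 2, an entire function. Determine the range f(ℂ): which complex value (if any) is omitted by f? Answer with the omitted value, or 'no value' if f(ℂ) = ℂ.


Little Picard bounds the complement of f(ℂ) to at most one point.
The exponent g(z) = −2z² − 5z is a nonconstant polynomial, hence surjective onto ℂ. So e^{g(z)} takes every value in {e^w : w ∈ ℂ} = ℂ ∖ {0}. Adding 2 shifts the range to ℂ ∖ {2}. f omits exactly 2.

Omitted value: 2.


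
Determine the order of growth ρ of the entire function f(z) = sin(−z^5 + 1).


Write sin(w) = (e^{iw} ± e^{−iw})/(2 or 2i), so |sin(w)| ≤ e^{|w|}. With w = −z^5 + 1, |w| ≤ 1r^5 + 1 on |z|=r, giving M(r) ≤ e^{1r^5 + 1} and ρ ≤ 5. For the lower bound, choose z on |z|=r with -1z^5 purely imaginary of modulus 1r^5; then |sin(−z^5 + 1)| grows like e^{1r^5}/2, so ρ ≥ 5. Hence ρ = 5.
Therefore ρ = 5.

Order ρ = 5.


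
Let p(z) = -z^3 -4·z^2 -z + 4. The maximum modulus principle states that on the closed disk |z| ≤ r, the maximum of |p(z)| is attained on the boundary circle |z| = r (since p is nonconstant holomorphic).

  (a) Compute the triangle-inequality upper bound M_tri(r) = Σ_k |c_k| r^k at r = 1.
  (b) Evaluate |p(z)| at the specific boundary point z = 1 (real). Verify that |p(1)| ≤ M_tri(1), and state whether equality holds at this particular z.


Coefficients: c_0 = 4, c_1 = -1, c_2 = -4, c_3 = -1. Radius r = 1.
Part (a). Triangle bound: M_tri(r) = Σ_k |c_k| r^k
  = |4|·1^0 + |-1|·1^1 + |-4|·1^2 + |-1|·1^3
  = 4 + 1 + 4 + 1 = 10.
This bounds M(r) := max_{|z|=r} |p(z)| from above; equality holds iff all terms c_k z^k can be made to align in phase at a single z on |z|=r.
Part (b). At z = 1 (real, on the circle |z| = r):
  p(1) = (4)·1^0 + (-1)·1^1 + (-4)·1^2 + (-1)·1^3 = -2.
  |p(1)| = 2.
Check: |p(1)| = 2 ≤ 10 = M_tri(1). ✓ Equality does not hold at z = 1 (the coefficients have mixed signs, so the terms do not all align in phase there).

M_tri(1) = 10; |p(1)| = 2; equality at z=1: no.


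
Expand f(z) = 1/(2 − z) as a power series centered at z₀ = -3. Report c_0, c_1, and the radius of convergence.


Let w = z − z₀, so z = z₀ + w.
Then 2 − z = 2 − (z₀ + w) = (2 − z₀) − w = 5 − w.
f(z) = 1/(5 − w) = (1/(5)) · 1/(1 − w/(5)) = Σ_{n≥0} w^n / (5)^(n+1).
So c_n = 1/(5)^(n+1):
  c_0 = 1/(5)^1 = 1/5.
  c_1 = 1/(5)^2 = 1/25.
The series is valid for |w/d| < 1, i.e. |z − z₀| < |d|.
Radius of convergence: R = |2 − z₀| = |5| = 5 (distance from z₀ to the singularity z = 2).

c_0 = 1/5, c_1 = 1/25; R = 5.


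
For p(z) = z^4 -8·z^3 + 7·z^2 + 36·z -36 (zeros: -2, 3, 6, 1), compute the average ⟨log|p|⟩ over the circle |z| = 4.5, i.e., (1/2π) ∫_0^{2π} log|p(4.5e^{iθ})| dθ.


Zeros: -2, 1, 3, 6; r = 4.5.
Inside |z| < r: -2, 1, 3. Outside (|z| ≥ r): 6.
p(0) = -36, so log|p(0)| = log(36) = 3.5835.
Apply Jensen: I(r) = log|p(0)| + Σ_k log(r/|z_k|), summed over zeros inside |z| < r.
  log(r/|z_k|) for z_k = -2: log(4.5/2) = 0.8109
  log(r/|z_k|) for z_k = 3: log(4.5/3) = 0.4055
  log(r/|z_k|) for z_k = 1: log(4.5/1) = 1.5041
  Outside zeros (6) contribute nothing to the Jensen sum.
Sum over inside zeros: 2.7205.
I(r) = log|p(0)| + (inside sum) = 3.5835 + 2.7205 = 6.3040.
Note: since some zeros are outside |z| ≤ r, the simplified n·log(r) form does NOT apply — only the inside zeros contribute.

I(r) ≈ 6.3040.


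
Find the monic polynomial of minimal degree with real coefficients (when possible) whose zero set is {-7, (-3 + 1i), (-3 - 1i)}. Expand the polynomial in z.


The polynomial is p(z) = ∏_{α ∈ S} (z − α), where S = {-7, (-3 + 1i), (-3 - 1i)}.
Expanding the product yields: p(z) = z^3 + 13·z^2 + 52·z + 70.
Note conjugate pairs combine to real quadratics: (z − (-3+1i))(z − (-3−1i)) = z² + 6z + 10.
The resulting polynomial has degree 3 and real coefficients as required.

p(z) = z^3 + 13·z^2 + 52·z + 70.


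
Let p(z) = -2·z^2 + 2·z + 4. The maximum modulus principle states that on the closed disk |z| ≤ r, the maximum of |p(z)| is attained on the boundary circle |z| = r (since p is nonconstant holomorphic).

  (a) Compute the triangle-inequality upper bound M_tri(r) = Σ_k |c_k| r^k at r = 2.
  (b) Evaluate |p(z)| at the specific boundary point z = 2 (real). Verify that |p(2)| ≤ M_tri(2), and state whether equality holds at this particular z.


Coefficients: c_0 = 4, c_1 = 2, c_2 = -2. Radius r = 2.
Part (a). Triangle bound: M_tri(r) = Σ_k |c_k| r^k
  = |4|·2^0 + |2|·2^1 + |-2|·2^2
  = 4 + 4 + 8 = 16.
This bounds M(r) := max_{|z|=r} |p(z)| from above; equality holds iff all terms c_k z^k can be made to align in phase at a single z on |z|=r.
Part (b). At z = 2 (real, on the circle |z| = r):
  p(2) = (4)·2^0 + (2)·2^1 + (-2)·2^2 = 0.
  |p(2)| = 0.
Check: |p(2)| = 0 ≤ 16 = M_tri(2). ✓ Equality does not hold at z = 2 (the coefficients have mixed signs, so the terms do not all align in phase there).

M_tri(2) = 16; |p(2)| = 0; equality at z=2: no.


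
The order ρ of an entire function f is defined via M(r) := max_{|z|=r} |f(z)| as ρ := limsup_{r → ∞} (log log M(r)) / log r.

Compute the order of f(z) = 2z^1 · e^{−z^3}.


M(r) = max_{|z|=r} |2|·|z|^1·|e^{−z^3}| = 2·r^1 · e^{1r^3} (the factors attain their maxima compatibly on |z|=r). Then log M(r) = log 2 + 1·log r + 1r^3, dominated by the last term, so log log M(r) ~ 3·log r. The polynomial factor 2z^1 contributes only a log r term and does not affect the order. ρ = 3.
Therefore ρ = 3.

Order ρ = 3.


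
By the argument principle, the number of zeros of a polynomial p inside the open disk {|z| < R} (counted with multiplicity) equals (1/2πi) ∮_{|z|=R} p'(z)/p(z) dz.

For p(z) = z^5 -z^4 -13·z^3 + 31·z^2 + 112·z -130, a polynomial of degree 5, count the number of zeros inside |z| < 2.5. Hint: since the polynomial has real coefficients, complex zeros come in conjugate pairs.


The zeros of p are: (-3 + 1i), (-3 - 1i), (3 + 2i), (3 - 2i), 1.
Their magnitudes are: 3.162, 3.162, 3.606, 3.606, 1.
Zeros with |z| < R = 2.5: 1.
Count = 1.
By the argument principle, (1/2πi) ∮_{|z|=R} p'(z)/p(z) dz equals exactly this count.

Number of zeros inside |z| < 2.5: 1.


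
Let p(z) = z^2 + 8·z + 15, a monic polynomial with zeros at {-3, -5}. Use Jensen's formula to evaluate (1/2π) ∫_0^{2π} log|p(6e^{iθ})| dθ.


Zeros: -5, -3; r = 6.
Inside |z| < r: -5, -3. Outside (|z| ≥ r): ∅.
p(0) = 15, so log|p(0)| = log(15) = 2.7081.
Apply Jensen: I(r) = log|p(0)| + Σ_k log(r/|z_k|), summed over zeros inside |z| < r.
  log(r/|z_k|) for z_k = -3: log(6/3) = 0.6931
  log(r/|z_k|) for z_k = -5: log(6/5) = 0.1823
Sum over inside zeros: 0.8755.
I(r) = log|p(0)| + (inside sum) = 2.7081 + 0.8755 = 3.5835.
Closed form (all zeros inside, monic): I(r) = n·log(r) = 2·log(6) = 3.5835. ✓

I(r) ≈ 3.5835.


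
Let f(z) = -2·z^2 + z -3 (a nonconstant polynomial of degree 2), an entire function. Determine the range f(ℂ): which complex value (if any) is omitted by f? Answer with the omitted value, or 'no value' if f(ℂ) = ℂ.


Little Picard bounds the complement of f(ℂ) to at most one point.
For every w ∈ ℂ, the equation p(z) − w = 0 is a nonconstant polynomial in z and hence has at least one root by the fundamental theorem of algebra. So p is surjective onto ℂ, omitting no value.

Omitted value: no value.


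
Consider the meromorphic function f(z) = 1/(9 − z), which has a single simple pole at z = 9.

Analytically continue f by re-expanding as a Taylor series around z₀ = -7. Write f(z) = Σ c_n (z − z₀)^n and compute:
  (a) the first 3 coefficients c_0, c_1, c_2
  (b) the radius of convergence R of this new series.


Let w = z − z₀, so z = z₀ + w.
Then 9 − z = 9 − (z₀ + w) = (9 − z₀) − w = 16 − w.
f(z) = 1/(16 − w) = (1/(16)) · 1/(1 − w/(16)) = Σ_{n≥0} w^n / (16)^(n+1).
So c_n = 1/(16)^(n+1):
  c_0 = 1/(16)^1 = 1/16.
  c_1 = 1/(16)^2 = 1/256.
  c_2 = 1/(16)^3 = 1/4096.
The series is valid for |w/d| < 1, i.e. |z − z₀| < |d|.
Radius of convergence: R = |9 − z₀| = |16| = 16 (distance from z₀ to the singularity z = 9).

c_0 = 1/16, c_1 = 1/256, c_2 = 1/4096; R = 16.


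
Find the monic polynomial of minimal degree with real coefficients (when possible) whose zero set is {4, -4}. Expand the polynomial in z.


The polynomial is p(z) = ∏_{α ∈ S} (z − α), where S = {4, -4}.
Expanding the product yields: p(z) = z^2 -16.
The resulting polynomial has degree 2 and real coefficients as required.

p(z) = z^2 -16.


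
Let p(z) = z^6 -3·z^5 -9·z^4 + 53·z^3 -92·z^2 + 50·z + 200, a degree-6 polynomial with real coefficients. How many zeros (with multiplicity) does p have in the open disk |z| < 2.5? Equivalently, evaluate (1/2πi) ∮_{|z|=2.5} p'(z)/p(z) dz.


The zeros of p are: (3 + 1i), (3 - 1i), (1 + 2i), (1 - 2i), -1, -4.
Their magnitudes are: 3.162, 3.162, 2.236, 2.236, 1, 4.
Zeros with |z| < R = 2.5: (1 + 2i), (1 - 2i), -1.
Count = 3.
By the argument principle, (1/2πi) ∮_{|z|=R} p'(z)/p(z) dz equals exactly this count.

Number of zeros inside |z| < 2.5: 3.


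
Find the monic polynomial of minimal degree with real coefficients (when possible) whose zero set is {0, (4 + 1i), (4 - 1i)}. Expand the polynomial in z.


The polynomial is p(z) = ∏_{α ∈ S} (z − α), where S = {0, (4 + 1i), (4 - 1i)}.
Expanding the product yields: p(z) = z^3 -8·z^2 + 17·z.
Note conjugate pairs combine to real quadratics: (z − (4+1i))(z − (4−1i)) = z² − 8z + 17.
The resulting polynomial has degree 3 and real coefficients as required.

p(z) = z^3 -8·z^2 + 17·z.


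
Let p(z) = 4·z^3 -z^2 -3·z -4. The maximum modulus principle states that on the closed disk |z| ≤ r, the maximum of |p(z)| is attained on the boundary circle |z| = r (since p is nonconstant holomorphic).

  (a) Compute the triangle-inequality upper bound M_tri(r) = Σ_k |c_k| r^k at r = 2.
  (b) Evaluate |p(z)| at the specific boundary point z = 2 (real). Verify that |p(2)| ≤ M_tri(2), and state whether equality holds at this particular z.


Coefficients: c_0 = -4, c_1 = -3, c_2 = -1, c_3 = 4. Radius r = 2.
Part (a). Triangle bound: M_tri(r) = Σ_k |c_k| r^k
  = |-4|·2^0 + |-3|·2^1 + |-1|·2^2 + |4|·2^3
  = 4 + 6 + 4 + 32 = 46.
This bounds M(r) := max_{|z|=r} |p(z)| from above; equality holds iff all terms c_k z^k can be made to align in phase at a single z on |z|=r.
Part (b). At z = 2 (real, on the circle |z| = r):
  p(2) = (-4)·2^0 + (-3)·2^1 + (-1)·2^2 + (4)·2^3 = 18.
  |p(2)| = 18.
Check: |p(2)| = 18 ≤ 46 = M_tri(2). ✓ Equality does not hold at z = 2 (the coefficients have mixed signs, so the terms do not all align in phase there).

M_tri(2) = 46; |p(2)| = 18; equality at z=2: no.


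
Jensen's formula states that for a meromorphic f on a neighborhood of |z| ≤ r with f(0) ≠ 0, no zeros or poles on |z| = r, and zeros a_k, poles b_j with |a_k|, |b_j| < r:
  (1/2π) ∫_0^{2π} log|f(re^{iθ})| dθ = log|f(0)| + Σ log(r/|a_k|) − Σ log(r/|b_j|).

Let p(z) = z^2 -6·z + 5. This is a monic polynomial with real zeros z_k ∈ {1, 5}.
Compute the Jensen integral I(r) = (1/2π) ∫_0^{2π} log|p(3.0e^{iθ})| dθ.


Zeros: 1, 5; r = 3.0.
Inside |z| < r: 1. Outside (|z| ≥ r): 5.
p(0) = 5, so log|p(0)| = log(5) = 1.6094.
Apply Jensen: I(r) = log|p(0)| + Σ_k log(r/|z_k|), summed over zeros inside |z| < r.
  log(r/|z_k|) for z_k = 1: log(3.0/1) = 1.0986
  Outside zeros (5) contribute nothing to the Jensen sum.
Sum over inside zeros: 1.0986.
I(r) = log|p(0)| + (inside sum) = 1.6094 + 1.0986 = 2.7081.
Note: since some zeros are outside |z| ≤ r, the simplified n·log(r) form does NOT apply — only the inside zeros contribute.

I(r) ≈ 2.7081.


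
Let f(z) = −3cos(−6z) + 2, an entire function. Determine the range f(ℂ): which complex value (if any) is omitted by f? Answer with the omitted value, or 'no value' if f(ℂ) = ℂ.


Little Picard bounds the complement of f(ℂ) to at most one point.
cos is entire and surjective onto ℂ: for every w ∈ ℂ, cos(ζ) = w has a solution ζ ∈ ℂ (e.g., via the complex inverse arccos). With ζ = −6z this gives z = ζ/(-6). Then -3·cos(−6z) takes every value in -3·ℂ = ℂ, and adding 2 is a bijection of ℂ. So f is surjective and omits no value. (Note: only on the real line is cos bounded by [−1, 1].)

Omitted value: no value.


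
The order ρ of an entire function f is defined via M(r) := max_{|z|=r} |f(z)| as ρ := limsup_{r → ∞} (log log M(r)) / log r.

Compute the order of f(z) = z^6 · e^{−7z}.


M(r) = max_{|z|=r} |1|·|z|^6·|e^{−7z}| = 1·r^6 · e^{7r^1} (the factors attain their maxima compatibly on |z|=r). Then log M(r) = log 1 + 6·log r + 7r^1, dominated by the last term, so log log M(r) ~ 1·log r. The polynomial factor 1z^6 contributes only a log r term and does not affect the order. ρ = 1.
Therefore ρ = 1.

Order ρ = 1.


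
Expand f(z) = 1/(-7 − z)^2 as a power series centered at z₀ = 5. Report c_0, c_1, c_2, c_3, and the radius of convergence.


Let w = z − z₀, so z = z₀ + w.
Then -7 − z = -7 − (z₀ + w) = (-7 − z₀) − w = -12 − w.
f(z) = 1/(-12 − w)^2 = (1/(-12)^2) · (1 − w/(-12))^{−2}.
By the binomial series (1−u)^{−2} = Σ_{n≥0} C(n+1, 1) u^n for |u|<1, with u = w/(-12):
  c_n = C(n+1, 1) / (-12)^(n+2).
  c_0 = 1/(-12)^2 = 1/144.
  c_1 = 2/(-12)^3 = -1/864.
  c_2 = 3/(-12)^4 = 1/6912.
  c_3 = 4/(-12)^5 = -1/62208.
The series is valid for |w/d| < 1, i.e. |z − z₀| < |d|.
Radius of convergence: R = |-7 − z₀| = |-12| = 12 (distance from z₀ to the singularity z = -7).

c_0 = 1/144, c_1 = -1/864, c_2 = 1/6912, c_3 = -1/62208; R = 12.


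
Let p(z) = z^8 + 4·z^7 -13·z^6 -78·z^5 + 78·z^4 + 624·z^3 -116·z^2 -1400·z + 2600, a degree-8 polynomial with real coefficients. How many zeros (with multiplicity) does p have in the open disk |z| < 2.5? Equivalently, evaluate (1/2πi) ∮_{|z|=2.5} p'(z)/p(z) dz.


The zeros of p are: (-3 + 2i), (-3 - 2i), (-3 + 1i), (-3 - 1i), (3 + 1i), (3 - 1i), (1 + 1i), (1 - 1i).
Their magnitudes are: 3.606, 3.606, 3.162, 3.162, 3.162, 3.162, 1.414, 1.414.
Zeros with |z| < R = 2.5: (1 + 1i), (1 - 1i).
Count = 2.
By the argument principle, (1/2πi) ∮_{|z|=R} p'(z)/p(z) dz equals exactly this count.

Number of zeros inside |z| < 2.5: 2.


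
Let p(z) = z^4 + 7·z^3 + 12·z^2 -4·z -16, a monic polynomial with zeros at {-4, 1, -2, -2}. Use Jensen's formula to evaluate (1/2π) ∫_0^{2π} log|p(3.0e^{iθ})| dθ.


Zeros: -4, -2, -2, 1; r = 3.0.
Inside |z| < r: -2, -2, 1. Outside (|z| ≥ r): -4.
p(0) = -16, so log|p(0)| = log(16) = 2.7726.
Apply Jensen: I(r) = log|p(0)| + Σ_k log(r/|z_k|), summed over zeros inside |z| < r.
  log(r/|z_k|) for z_k = 1: log(3.0/1) = 1.0986
  log(r/|z_k|) for z_k = -2: log(3.0/2) = 0.4055
  log(r/|z_k|) for z_k = -2: log(3.0/2) = 0.4055
  Outside zeros (-4) contribute nothing to the Jensen sum.
Sum over inside zeros: 1.9095.
I(r) = log|p(0)| + (inside sum) = 2.7726 + 1.9095 = 4.6821.
Note: since some zeros are outside |z| ≤ r, the simplified n·log(r) form does NOT apply — only the inside zeros contribute.

I(r) ≈ 4.6821.


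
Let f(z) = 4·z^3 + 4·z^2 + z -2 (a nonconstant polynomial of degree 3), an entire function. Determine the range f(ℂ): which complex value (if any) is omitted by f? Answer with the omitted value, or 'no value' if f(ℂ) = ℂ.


Little Picard bounds the complement of f(ℂ) to at most one point.
For every w ∈ ℂ, the equation p(z) − w = 0 is a nonconstant polynomial in z and hence has at least one root by the fundamental theorem of algebra. So p is surjective onto ℂ, omitting no value.

Omitted value: no value.


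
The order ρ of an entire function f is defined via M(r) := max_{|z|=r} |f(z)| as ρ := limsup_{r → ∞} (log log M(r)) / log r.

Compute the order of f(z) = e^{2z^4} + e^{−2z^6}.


Each summand is entire of order 4 and 6 respectively (as in the single-exponential case). The order of a sum is at most the max of the orders, so ρ ≤ 6. For the lower bound: on |z|=r choose arg z so that -2z^6 is real positive; then |e^{-2z^6}| = e^{2r^6} while |e^{2z^4}| ≤ e^{2r^4} = o(e^{2r^6}). So |f| ≥ e^{2r^6}(1 − o(1)) and ρ ≥ 6. Hence ρ = max(4, 6) = 6.
Therefore ρ = 6.

Order ρ = 6.


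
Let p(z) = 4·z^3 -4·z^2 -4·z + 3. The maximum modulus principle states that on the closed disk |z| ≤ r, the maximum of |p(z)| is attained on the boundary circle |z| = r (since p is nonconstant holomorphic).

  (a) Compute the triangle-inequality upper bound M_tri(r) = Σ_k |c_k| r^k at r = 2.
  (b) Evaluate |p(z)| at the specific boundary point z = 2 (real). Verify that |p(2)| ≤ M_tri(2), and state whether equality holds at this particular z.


Coefficients: c_0 = 3, c_1 = -4, c_2 = -4, c_3 = 4. Radius r = 2.
Part (a). Triangle bound: M_tri(r) = Σ_k |c_k| r^k
  = |3|·2^0 + |-4|·2^1 + |-4|·2^2 + |4|·2^3
  = 3 + 8 + 16 + 32 = 59.
This bounds M(r) := max_{|z|=r} |p(z)| from above; equality holds iff all terms c_k z^k can be made to align in phase at a single z on |z|=r.
Part (b). At z = 2 (real, on the circle |z| = r):
  p(2) = (3)·2^0 + (-4)·2^1 + (-4)·2^2 + (4)·2^3 = 11.
  |p(2)| = 11.
Check: |p(2)| = 11 ≤ 59 = M_tri(2). ✓ Equality does not hold at z = 2 (the coefficients have mixed signs, so the terms do not all align in phase there).

M_tri(2) = 59; |p(2)| = 11; equality at z=2: no.


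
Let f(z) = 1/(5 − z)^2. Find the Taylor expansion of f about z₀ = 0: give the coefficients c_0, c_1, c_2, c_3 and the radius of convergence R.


Let w = z − z₀, so z = z₀ + w.
Then 5 − z = 5 − (z₀ + w) = (5 − z₀) − w = 5 − w.
f(z) = 1/(5 − w)^2 = (1/(5)^2) · (1 − w/(5))^{−2}.
By the binomial series (1−u)^{−2} = Σ_{n≥0} C(n+1, 1) u^n for |u|<1, with u = w/(5):
  c_n = C(n+1, 1) / (5)^(n+2).
  c_0 = 1/(5)^2 = 1/25.
  c_1 = 2/(5)^3 = 2/125.
  c_2 = 3/(5)^4 = 3/625.
  c_3 = 4/(5)^5 = 4/3125.
The series is valid for |w/d| < 1, i.e. |z − z₀| < |d|.
Radius of convergence: R = |5 − z₀| = |5| = 5 (distance from z₀ to the singularity z = 5).

c_0 = 1/25, c_1 = 2/125, c_2 = 3/625, c_3 = 4/3125; R = 5.


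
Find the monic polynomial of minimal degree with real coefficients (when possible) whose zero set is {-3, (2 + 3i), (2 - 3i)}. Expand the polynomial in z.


The polynomial is p(z) = ∏_{α ∈ S} (z − α), where S = {-3, (2 + 3i), (2 - 3i)}.
Expanding the product yields: p(z) = z^3 -z^2 + z + 39.
Note conjugate pairs combine to real quadratics: (z − (2+3i))(z − (2−3i)) = z² − 4z + 13.
The resulting polynomial has degree 3 and real coefficients as required.

p(z) = z^3 -z^2 + z + 39.


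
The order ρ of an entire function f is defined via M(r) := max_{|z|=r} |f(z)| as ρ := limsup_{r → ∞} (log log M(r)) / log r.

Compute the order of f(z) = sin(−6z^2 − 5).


Write sin(w) = (e^{iw} ± e^{−iw})/(2 or 2i), so |sin(w)| ≤ e^{|w|}. With w = −6z^2 − 5, |w| ≤ 6r^2 + 5 on |z|=r, giving M(r) ≤ e^{6r^2 + 5} and ρ ≤ 2. For the lower bound, choose z on |z|=r with -6z^2 purely imaginary of modulus 6r^2; then |sin(−6z^2 − 5)| grows like e^{6r^2}/2, so ρ ≥ 2. Hence ρ = 2.
Therefore ρ = 2.

Order ρ = 2.


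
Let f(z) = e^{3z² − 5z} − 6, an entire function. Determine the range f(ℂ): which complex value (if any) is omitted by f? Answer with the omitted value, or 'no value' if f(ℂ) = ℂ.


Little Picard bounds the complement of f(ℂ) to at most one point.
The exponent g(z) = 3z² − 5z is a nonconstant polynomial, hence surjective onto ℂ. So e^{g(z)} takes every value in {e^w : w ∈ ℂ} = ℂ ∖ {0}. Adding -6 shifts the range to ℂ ∖ {-6}. f omits exactly -6.

Omitted value: -6.


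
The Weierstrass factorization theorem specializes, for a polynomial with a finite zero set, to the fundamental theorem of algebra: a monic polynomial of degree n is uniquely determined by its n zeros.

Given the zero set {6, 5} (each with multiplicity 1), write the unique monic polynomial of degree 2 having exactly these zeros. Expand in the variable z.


The polynomial is p(z) = ∏_{α ∈ S} (z − α), where S = {6, 5}.
Expanding the product yields: p(z) = z^2 -11·z + 30.
The resulting polynomial has degree 2 and real coefficients as required.

p(z) = z^2 -11·z + 30.


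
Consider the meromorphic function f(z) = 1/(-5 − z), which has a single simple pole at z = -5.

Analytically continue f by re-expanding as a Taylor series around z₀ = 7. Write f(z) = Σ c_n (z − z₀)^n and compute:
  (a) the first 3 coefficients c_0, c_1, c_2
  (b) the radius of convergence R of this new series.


Let w = z − z₀, so z = z₀ + w.
Then -5 − z = -5 − (z₀ + w) = (-5 − z₀) − w = -12 − w.
f(z) = 1/(-12 − w) = (1/(-12)) · 1/(1 − w/(-12)) = Σ_{n≥0} w^n / (-12)^(n+1).
So c_n = 1/(-12)^(n+1):
  c_0 = 1/(-12)^1 = -1/12.
  c_1 = 1/(-12)^2 = 1/144.
  c_2 = 1/(-12)^3 = -1/1728.
The series is valid for |w/d| < 1, i.e. |z − z₀| < |d|.
Radius of convergence: R = |-5 − z₀| = |-12| = 12 (distance from z₀ to the singularity z = -5).

c_0 = -1/12, c_1 = 1/144, c_2 = -1/1728; R = 12.


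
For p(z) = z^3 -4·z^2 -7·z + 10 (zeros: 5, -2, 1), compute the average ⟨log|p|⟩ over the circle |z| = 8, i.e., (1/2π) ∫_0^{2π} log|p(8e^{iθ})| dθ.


Zeros: -2, 1, 5; r = 8.
Inside |z| < r: -2, 1, 5. Outside (|z| ≥ r): ∅.
p(0) = 10, so log|p(0)| = log(10) = 2.3026.
Apply Jensen: I(r) = log|p(0)| + Σ_k log(r/|z_k|), summed over zeros inside |z| < r.
  log(r/|z_k|) for z_k = 5: log(8/5) = 0.4700
  log(r/|z_k|) for z_k = -2: log(8/2) = 1.3863
  log(r/|z_k|) for z_k = 1: log(8/1) = 2.0794
Sum over inside zeros: 3.9357.
I(r) = log|p(0)| + (inside sum) = 2.3026 + 3.9357 = 6.2383.
Closed form (all zeros inside, monic): I(r) = n·log(r) = 3·log(8) = 6.2383. ✓

I(r) ≈ 6.2383.


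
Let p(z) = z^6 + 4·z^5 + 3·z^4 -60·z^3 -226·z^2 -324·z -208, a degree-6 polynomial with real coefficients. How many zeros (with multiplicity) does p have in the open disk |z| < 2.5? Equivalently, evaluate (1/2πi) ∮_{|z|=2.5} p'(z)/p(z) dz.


The zeros of p are: (-1 + 1i), (-1 - 1i), (-2 + 3i), (-2 - 3i), -2, 4.
Their magnitudes are: 1.414, 1.414, 3.606, 3.606, 2, 4.
Zeros with |z| < R = 2.5: (-1 + 1i), (-1 - 1i), -2.
Count = 3.
By the argument principle, (1/2πi) ∮_{|z|=R} p'(z)/p(z) dz equals exactly this count.

Number of zeros inside |z| < 2.5: 3.
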